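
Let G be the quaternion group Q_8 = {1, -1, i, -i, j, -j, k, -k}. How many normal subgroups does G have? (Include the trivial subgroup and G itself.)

6

G has 6 subgroups. Checking conjugation-invariance by order — order 1: 1/1 normal; order 2: 1/1 normal; order 4: 3/3 normal; order 8: 1/1 normal.
Total normal subgroups: 6.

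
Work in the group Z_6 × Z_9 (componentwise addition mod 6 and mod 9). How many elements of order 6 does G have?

8

An element (a,b) has order lcm(ord(a), ord(b)); count pairs with lcm equal to 6.
Enumerating gives 8 such elements.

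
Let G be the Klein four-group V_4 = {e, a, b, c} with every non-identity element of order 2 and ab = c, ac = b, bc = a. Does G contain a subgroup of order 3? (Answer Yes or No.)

No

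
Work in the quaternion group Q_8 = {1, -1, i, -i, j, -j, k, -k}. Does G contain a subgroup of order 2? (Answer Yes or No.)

Yes

2 | 8. A subgroup of order 2 is {1, -1}.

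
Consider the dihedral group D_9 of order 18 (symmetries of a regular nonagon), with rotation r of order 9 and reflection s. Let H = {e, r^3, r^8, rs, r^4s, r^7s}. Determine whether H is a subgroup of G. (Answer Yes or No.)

r^8 ∈ H but its inverse r ∉ H, so H is not a subgroup.

No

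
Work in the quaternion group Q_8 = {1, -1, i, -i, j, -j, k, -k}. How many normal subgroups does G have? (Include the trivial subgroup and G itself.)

G has 6 subgroups. Checking conjugation-invariance by order — order 1: 1/1 normal; order 2: 1/1 normal; order 4: 3/3 normal; order 8: 1/1 normal.
Total normal subgroups: 6.

6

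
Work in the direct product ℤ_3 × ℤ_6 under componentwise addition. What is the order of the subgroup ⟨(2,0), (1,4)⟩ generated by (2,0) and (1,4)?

9

|⟨(2,0)⟩| = 3 and |⟨(1,4)⟩| = 3, so |H| is a multiple of lcm(3, 3) = 3 and divides |G| = 18.
Closing under the operation: H = {(0,0), (0,2), (0,4), (1,0), (1,2), (1,4), (2,0), (2,2), (2,4)}, so |H| = 9.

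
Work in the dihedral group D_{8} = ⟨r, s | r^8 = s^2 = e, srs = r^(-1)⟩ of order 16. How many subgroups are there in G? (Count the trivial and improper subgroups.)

|G| = 16, so by Lagrange every subgroup order divides 16. Divisors: 1, 2, 4, 8, 16.
Subgroups by order — order 1: 1; order 2: 9; order 4: 5; order 8: 3; order 16: 1.
Total: 1 + 9 + 5 + 3 + 1 = 19.

19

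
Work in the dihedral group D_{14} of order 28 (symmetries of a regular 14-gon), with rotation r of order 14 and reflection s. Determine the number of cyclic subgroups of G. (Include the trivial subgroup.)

18

A cyclic subgroup of order d is generated by each of its φ(d) elements of order d, so the cyclic subgroups of order d number (#elements of order d)/φ(d).
Cyclic subgroups by order — order 1: 1; order 2: 15; order 7: 1; order 14: 1.
Total: 18.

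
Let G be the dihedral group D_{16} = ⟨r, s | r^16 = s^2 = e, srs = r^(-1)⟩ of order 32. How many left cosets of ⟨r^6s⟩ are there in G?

16

|⟨r^6s⟩| = 2 and |G| = 32.
By Lagrange, [G : H] = |G|/|H| = 32/2 = 16.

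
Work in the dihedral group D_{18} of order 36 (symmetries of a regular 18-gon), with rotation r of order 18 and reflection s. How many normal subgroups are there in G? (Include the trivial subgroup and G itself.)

G has 45 subgroups. Checking conjugation-invariance by order — order 1: 1/1 normal; order 2: 1/19 normal; order 3: 1/1 normal; order 4: 0/9 normal; order 6: 1/7 normal; order 9: 1/1 normal; order 12: 0/3 normal; order 18: 3/3 normal; order 36: 1/1 normal.
Total normal subgroups: 9.

9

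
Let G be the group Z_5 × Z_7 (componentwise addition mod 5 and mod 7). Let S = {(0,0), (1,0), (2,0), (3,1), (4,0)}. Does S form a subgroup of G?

No

(2,0) ∈ S but its inverse (3,0) ∉ S, so S is not a subgroup.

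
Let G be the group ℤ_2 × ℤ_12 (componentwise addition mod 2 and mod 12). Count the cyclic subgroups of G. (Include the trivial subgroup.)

Each element a generates a cyclic subgroup ⟨a⟩; distinct elements may generate the same one (a cyclic group of order d has φ(d) generators).
Cyclic subgroups by order — order 1: 1; order 2: 3; order 3: 1; order 4: 2; order 6: 3; order 12: 2.
Total: 12.

12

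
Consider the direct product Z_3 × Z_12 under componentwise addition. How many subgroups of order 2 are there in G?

|G| = 36 and 2 | 36, so subgroups of order 2 are possible by Lagrange.
The subgroups of order 2 are: {(0,0), (0,6)}.
So G has 1 subgroup of order 2.

1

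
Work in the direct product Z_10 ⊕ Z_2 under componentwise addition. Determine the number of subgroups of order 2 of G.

|G| = 20 and 2 | 20, so subgroups of order 2 are possible by Lagrange.
The subgroups of order 2 are: {(0,0), (0,1)}; {(0,0), (5,0)}; {(0,0), (5,1)}.
So G has 3 subgroups of order 2.

3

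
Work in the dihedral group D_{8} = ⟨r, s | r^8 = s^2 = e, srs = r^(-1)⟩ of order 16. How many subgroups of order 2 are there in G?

|G| = 16 and 2 | 16, so subgroups of order 2 are possible by Lagrange.
The subgroups of order 2 are: {e, r^2s}; {e, r^3s}; {e, r^4}; {e, r^4s}; … (9 in all).
So G has 9 subgroups of order 2.

9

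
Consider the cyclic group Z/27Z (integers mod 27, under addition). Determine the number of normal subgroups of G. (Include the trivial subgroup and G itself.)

G is abelian, so every subgroup is normal.
G has 4 subgroups in total, hence 4 normal subgroups.

4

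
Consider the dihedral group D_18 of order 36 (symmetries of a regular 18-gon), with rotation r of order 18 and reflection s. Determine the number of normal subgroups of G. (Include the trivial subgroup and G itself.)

G has 45 subgroups. Checking conjugation-invariance by order — order 1: 1/1 normal; order 2: 1/19 normal; order 3: 1/1 normal; order 4: 0/9 normal; order 6: 1/7 normal; order 9: 1/1 normal; order 12: 0/3 normal; order 18: 3/3 normal; order 36: 1/1 normal.
Total normal subgroups: 9.

9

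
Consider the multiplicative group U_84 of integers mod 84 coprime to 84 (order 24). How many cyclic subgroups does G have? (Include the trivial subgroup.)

16

Group the elements of G by the cyclic subgroup they generate; each cyclic subgroup of order d accounts for φ(d) elements.
Cyclic subgroups by order — order 1: 1; order 2: 7; order 3: 1; order 6: 7.
Total: 16.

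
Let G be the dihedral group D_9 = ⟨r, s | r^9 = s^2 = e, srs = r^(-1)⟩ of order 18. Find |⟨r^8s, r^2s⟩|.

|⟨r^8s⟩| = 2 and |⟨r^2s⟩| = 2, so |H| is a multiple of lcm(2, 2) = 2 and divides |G| = 18.
Closing under the operation: H = {e, r^3, r^6, r^2s, r^5s, r^8s}, so |H| = 6.

6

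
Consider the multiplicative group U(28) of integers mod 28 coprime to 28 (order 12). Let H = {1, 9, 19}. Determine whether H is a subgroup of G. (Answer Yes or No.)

No

19 ∈ H but its inverse 3 ∉ H, so H is not a subgroup.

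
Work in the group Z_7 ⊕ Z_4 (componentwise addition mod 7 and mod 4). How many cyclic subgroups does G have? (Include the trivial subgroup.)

Each element a generates a cyclic subgroup ⟨a⟩; distinct elements may generate the same one (a cyclic group of order d has φ(d) generators).
Cyclic subgroups by order — order 1: 1; order 2: 1; order 4: 1; order 7: 1; order 14: 1; order 28: 1.
Total: 6.

6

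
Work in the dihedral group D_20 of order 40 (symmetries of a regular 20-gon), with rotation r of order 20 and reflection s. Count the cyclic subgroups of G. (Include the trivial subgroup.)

26

A cyclic subgroup of order d is generated by each of its φ(d) elements of order d, so the cyclic subgroups of order d number (#elements of order d)/φ(d).
Cyclic subgroups by order — order 1: 1; order 2: 21; order 4: 1; order 5: 1; order 10: 1; order 20: 1.
Total: 26.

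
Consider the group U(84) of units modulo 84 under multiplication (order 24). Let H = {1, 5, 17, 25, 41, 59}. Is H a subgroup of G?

25 ∈ H but its inverse 37 ∉ H, so H is not a subgroup.

No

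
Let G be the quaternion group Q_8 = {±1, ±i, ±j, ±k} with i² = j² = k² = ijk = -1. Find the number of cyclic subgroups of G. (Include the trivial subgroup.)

5

A cyclic subgroup of order d is generated by each of its φ(d) elements of order d, so the cyclic subgroups of order d number (#elements of order d)/φ(d).
Cyclic subgroups by order — order 1: 1; order 2: 1; order 4: 3.
Total: 5.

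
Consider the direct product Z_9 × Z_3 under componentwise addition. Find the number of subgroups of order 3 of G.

4

|G| = 27 and 3 | 27, so subgroups of order 3 are possible by Lagrange.
The subgroups of order 3 are: {(0,0), (0,1), (0,2)}; {(0,0), (3,0), (6,0)}; {(0,0), (3,1), (6,2)}; {(0,0), (3,2), (6,1)}.
So G has 4 subgroups of order 3.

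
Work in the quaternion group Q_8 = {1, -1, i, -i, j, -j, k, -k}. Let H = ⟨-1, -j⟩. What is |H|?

|⟨-1⟩| = 2 and |⟨-j⟩| = 4, so |H| is a multiple of lcm(2, 4) = 4 and divides |G| = 8.
Closing under the operation: H = {1, -1, j, -j}, so |H| = 4.

4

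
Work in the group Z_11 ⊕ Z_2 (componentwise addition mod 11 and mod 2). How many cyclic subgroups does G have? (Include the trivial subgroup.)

4

A cyclic subgroup of order d is generated by each of its φ(d) elements of order d, so the cyclic subgroups of order d number (#elements of order d)/φ(d).
Cyclic subgroups by order — order 1: 1; order 2: 1; order 11: 1; order 22: 1.
Total: 4.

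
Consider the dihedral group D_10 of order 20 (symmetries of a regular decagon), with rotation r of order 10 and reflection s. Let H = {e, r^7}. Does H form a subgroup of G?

r^7 ∈ H but its inverse r^3 ∉ H, so H is not a subgroup.

No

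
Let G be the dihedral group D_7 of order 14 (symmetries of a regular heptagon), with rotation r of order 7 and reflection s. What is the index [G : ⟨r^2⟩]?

|⟨r^2⟩| = 7 and |G| = 14.
By Lagrange, [G : H] = |G|/|H| = 14/7 = 2.

2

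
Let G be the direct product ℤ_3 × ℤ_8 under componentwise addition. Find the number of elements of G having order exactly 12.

4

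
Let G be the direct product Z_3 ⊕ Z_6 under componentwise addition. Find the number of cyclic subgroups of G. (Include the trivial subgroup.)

Each element a generates a cyclic subgroup ⟨a⟩; distinct elements may generate the same one (a cyclic group of order d has φ(d) generators).
Cyclic subgroups by order — order 1: 1; order 2: 1; order 3: 4; order 6: 4.
Total: 10.

10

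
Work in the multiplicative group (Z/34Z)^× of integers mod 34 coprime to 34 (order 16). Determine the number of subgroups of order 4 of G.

1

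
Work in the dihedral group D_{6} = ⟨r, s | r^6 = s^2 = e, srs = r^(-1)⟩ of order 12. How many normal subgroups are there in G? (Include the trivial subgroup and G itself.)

7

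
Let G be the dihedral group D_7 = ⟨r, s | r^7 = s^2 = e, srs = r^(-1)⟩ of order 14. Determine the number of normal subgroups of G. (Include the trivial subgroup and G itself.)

3

G has 10 subgroups. Checking conjugation-invariance by order — order 1: 1/1 normal; order 2: 0/7 normal; order 7: 1/1 normal; order 14: 1/1 normal.
Total normal subgroups: 3.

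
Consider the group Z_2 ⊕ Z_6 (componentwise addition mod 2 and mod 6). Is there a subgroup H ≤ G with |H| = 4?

4 | 12. A subgroup of order 4 is {(0,0), (0,3), (1,0), (1,3)}.

Yes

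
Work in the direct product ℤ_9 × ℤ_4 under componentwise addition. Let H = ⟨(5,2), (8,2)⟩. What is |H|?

18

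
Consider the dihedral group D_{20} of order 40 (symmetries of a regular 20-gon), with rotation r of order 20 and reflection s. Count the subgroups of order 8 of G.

|G| = 40 and 8 | 40, so subgroups of order 8 are possible by Lagrange.
The subgroups of order 8 are: {e, r^5, r^10, r^15, s, r^5s, r^10s, r^15s}; {e, r^5, r^10, r^15, rs, r^6s, r^11s, r^16s}; {e, r^5, r^10, r^15, r^2s, r^7s, r^12s, r^17s}; {e, r^5, r^10, r^15, r^3s, r^8s, r^13s, r^18s}; … (5 in all).
So G has 5 subgroups of order 8.

5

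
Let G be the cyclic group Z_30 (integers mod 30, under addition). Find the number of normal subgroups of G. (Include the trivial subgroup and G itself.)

8

G is abelian, so every subgroup is normal.
G has 8 subgroups in total, hence 8 normal subgroups.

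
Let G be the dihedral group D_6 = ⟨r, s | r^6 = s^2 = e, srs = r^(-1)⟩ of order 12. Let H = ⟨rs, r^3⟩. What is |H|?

|⟨rs⟩| = 2 and |⟨r^3⟩| = 2, so |H| is a multiple of lcm(2, 2) = 2 and divides |G| = 12.
Closing under the operation: H = {e, r^3, rs, r^4s}, so |H| = 4.

4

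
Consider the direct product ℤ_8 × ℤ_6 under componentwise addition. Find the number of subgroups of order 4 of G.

3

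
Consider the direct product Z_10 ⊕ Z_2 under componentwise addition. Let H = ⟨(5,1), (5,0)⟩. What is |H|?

4

|⟨(5,1)⟩| = 2 and |⟨(5,0)⟩| = 2, so |H| is a multiple of lcm(2, 2) = 2 and divides |G| = 20.
Closing under the operation: H = {(0,0), (0,1), (5,0), (5,1)}, so |H| = 4.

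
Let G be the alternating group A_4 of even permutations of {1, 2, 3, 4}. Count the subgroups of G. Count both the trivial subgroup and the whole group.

10

|G| = 12, so by Lagrange every subgroup order divides 12. Divisors: 1, 2, 3, 4, 6, 12.
Subgroups by order — order 1: 1; order 2: 3; order 3: 4; order 4: 1; order 6: 0; order 12: 1.
Total: 1 + 3 + 4 + 1 + 0 + 1 = 10.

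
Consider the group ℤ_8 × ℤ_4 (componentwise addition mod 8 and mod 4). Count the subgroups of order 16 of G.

3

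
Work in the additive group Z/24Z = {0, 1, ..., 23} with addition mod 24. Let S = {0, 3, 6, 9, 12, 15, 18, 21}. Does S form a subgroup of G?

Yes

|S| = 8 divides |G| = 24, consistent with Lagrange.
S contains the identity, every element's inverse is in S, and S is closed under +: it is a subgroup.
In fact S = ⟨3⟩.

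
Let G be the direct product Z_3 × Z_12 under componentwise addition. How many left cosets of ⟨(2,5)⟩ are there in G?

3

|⟨(2,5)⟩| = 12 and |G| = 36.
By Lagrange, [G : H] = |G|/|H| = 36/12 = 3.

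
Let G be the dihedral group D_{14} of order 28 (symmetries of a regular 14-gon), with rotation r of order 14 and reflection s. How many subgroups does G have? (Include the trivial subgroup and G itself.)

28

|G| = 28, so by Lagrange every subgroup order divides 28. Divisors: 1, 2, 4, 7, 14, 28.
Subgroups by order — order 1: 1; order 2: 15; order 4: 7; order 7: 1; order 14: 3; order 28: 1.
Total: 1 + 15 + 7 + 1 + 3 + 1 = 28.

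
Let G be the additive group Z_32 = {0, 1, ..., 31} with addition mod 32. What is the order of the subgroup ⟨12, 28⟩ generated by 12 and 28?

|⟨12⟩| = 8 and |⟨28⟩| = 8, so |H| is a multiple of lcm(8, 8) = 8 and divides |G| = 32.
Closing under the operation: H = {0, 4, 8, 12, 16, 20, 24, 28}, so |H| = 8.

8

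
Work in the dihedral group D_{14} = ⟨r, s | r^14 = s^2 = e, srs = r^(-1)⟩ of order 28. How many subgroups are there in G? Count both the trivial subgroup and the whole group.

28

|G| = 28, so by Lagrange every subgroup order divides 28. Divisors: 1, 2, 4, 7, 14, 28.
Subgroups by order — order 1: 1; order 2: 15; order 4: 7; order 7: 1; order 14: 3; order 28: 1.
Total: 1 + 15 + 7 + 1 + 3 + 1 = 28.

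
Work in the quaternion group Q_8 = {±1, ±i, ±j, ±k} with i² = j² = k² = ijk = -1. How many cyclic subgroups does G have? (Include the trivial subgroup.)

5

A cyclic subgroup of order d is generated by each of its φ(d) elements of order d, so the cyclic subgroups of order d number (#elements of order d)/φ(d).
Cyclic subgroups by order — order 1: 1; order 2: 1; order 4: 3.
Total: 5.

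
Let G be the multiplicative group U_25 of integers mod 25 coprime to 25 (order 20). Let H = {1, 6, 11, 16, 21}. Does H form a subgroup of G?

|H| = 5 divides |G| = 20, consistent with Lagrange.
H contains the identity, every element's inverse is in H, and H is closed under ·: it is a subgroup.
In fact H = ⟨16⟩.

Yes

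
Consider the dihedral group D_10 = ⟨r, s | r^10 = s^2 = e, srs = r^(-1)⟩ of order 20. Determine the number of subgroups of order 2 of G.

11

|G| = 20 and 2 | 20, so subgroups of order 2 are possible by Lagrange.
The subgroups of order 2 are: {e, r^2s}; {e, r^3s}; {e, r^4s}; {e, r^5}; … (11 in all).
So G has 11 subgroups of order 2.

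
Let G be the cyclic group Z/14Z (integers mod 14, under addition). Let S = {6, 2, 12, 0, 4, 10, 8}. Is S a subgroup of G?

Yes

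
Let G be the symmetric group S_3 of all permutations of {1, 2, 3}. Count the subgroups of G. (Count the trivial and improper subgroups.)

6

|G| = 6, so by Lagrange every subgroup order divides 6. Divisors: 1, 2, 3, 6.
Subgroups by order — order 1: 1; order 2: 3; order 3: 1; order 6: 1.
Total: 1 + 3 + 1 + 1 = 6.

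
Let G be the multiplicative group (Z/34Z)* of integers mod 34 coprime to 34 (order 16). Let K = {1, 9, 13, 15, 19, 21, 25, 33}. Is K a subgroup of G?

Yes

|K| = 8 divides |G| = 16, consistent with Lagrange.
K contains the identity, every element's inverse is in K, and K is closed under ·: it is a subgroup.
In fact K = ⟨9⟩.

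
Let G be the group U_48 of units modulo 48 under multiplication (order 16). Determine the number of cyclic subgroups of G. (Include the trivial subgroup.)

Each element a generates a cyclic subgroup ⟨a⟩; distinct elements may generate the same one (a cyclic group of order d has φ(d) generators).
Cyclic subgroups by order — order 1: 1; order 2: 7; order 4: 4.
Total: 12.

12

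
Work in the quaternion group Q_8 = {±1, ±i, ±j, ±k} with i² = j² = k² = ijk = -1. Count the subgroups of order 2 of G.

|G| = 8 and 2 | 8, so subgroups of order 2 are possible by Lagrange.
The subgroups of order 2 are: {1, -1}.
So G has 1 subgroup of order 2.

1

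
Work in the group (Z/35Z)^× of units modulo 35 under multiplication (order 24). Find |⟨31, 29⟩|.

12

|⟨31⟩| = 6 and |⟨29⟩| = 2, so |H| is a multiple of lcm(6, 2) = 6 and divides |G| = 24.
Closing under the operation: H = {1, 4, 6, 9, 11, 16, 19, 24, 26, 29, 31, 34}, so |H| = 12.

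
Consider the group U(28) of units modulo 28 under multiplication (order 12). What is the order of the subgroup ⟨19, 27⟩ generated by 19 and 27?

6

|⟨19⟩| = 6 and |⟨27⟩| = 2, so |H| is a multiple of lcm(6, 2) = 6 and divides |G| = 12.
Closing under the operation: H = {1, 3, 9, 19, 25, 27}, so |H| = 6.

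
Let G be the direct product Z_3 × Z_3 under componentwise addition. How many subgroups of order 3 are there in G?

4

|G| = 9 and 3 | 9, so subgroups of order 3 are possible by Lagrange.
The subgroups of order 3 are: {(0,0), (0,1), (0,2)}; {(0,0), (1,0), (2,0)}; {(0,0), (1,1), (2,2)}; {(0,0), (1,2), (2,1)}.
So G has 4 subgroups of order 3.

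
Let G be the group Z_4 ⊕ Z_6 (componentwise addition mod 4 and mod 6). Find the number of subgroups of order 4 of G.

3

|G| = 24 and 4 | 24, so subgroups of order 4 are possible by Lagrange.
The subgroups of order 4 are: {(0,0), (0,3), (2,0), (2,3)}; {(0,0), (1,0), (2,0), (3,0)}; {(0,0), (1,3), (2,0), (3,3)}.
So G has 3 subgroups of order 4.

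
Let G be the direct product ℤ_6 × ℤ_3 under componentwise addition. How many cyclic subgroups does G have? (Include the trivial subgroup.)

A cyclic subgroup of order d is generated by each of its φ(d) elements of order d, so the cyclic subgroups of order d number (#elements of order d)/φ(d).
Cyclic subgroups by order — order 1: 1; order 2: 1; order 3: 4; order 6: 4.
Total: 10.

10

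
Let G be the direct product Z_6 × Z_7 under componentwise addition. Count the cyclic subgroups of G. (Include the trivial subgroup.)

8

Each element a generates a cyclic subgroup ⟨a⟩; distinct elements may generate the same one (a cyclic group of order d has φ(d) generators).
Cyclic subgroups by order — order 1: 1; order 2: 1; order 3: 1; order 6: 1; order 7: 1; order 14: 1; order 21: 1; order 42: 1.
Total: 8.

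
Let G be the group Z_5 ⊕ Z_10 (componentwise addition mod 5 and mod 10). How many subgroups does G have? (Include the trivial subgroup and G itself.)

16

|G| = 50, so by Lagrange every subgroup order divides 50. Divisors: 1, 2, 5, 10, 25, 50.
Subgroups by order — order 1: 1; order 2: 1; order 5: 6; order 10: 6; order 25: 1; order 50: 1.
Total: 1 + 1 + 6 + 6 + 1 + 1 = 16.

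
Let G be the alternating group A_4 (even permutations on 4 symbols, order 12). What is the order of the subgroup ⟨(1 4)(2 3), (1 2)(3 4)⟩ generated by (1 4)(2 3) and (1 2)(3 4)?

4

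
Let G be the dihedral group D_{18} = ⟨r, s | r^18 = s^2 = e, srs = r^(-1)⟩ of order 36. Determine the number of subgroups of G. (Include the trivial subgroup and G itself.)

45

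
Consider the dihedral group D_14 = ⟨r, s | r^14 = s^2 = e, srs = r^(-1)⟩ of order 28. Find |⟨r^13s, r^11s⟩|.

|⟨r^13s⟩| = 2 and |⟨r^11s⟩| = 2, so |H| is a multiple of lcm(2, 2) = 2 and divides |G| = 28.
Closing under the operation: H = {e, r^2, r^4, r^6, r^8, r^10, r^12, rs, r^3s, r^5s, r^7s, r^9s, r^11s, r^13s}, so |H| = 14.

14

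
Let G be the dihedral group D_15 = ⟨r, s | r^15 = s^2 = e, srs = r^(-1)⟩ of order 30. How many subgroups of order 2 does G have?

15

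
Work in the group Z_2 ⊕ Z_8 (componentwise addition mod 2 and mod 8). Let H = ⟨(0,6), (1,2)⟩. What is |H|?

|⟨(0,6)⟩| = 4 and |⟨(1,2)⟩| = 4, so |H| is a multiple of lcm(4, 4) = 4 and divides |G| = 16.
Closing under the operation: H = {(0,0), (0,2), (0,4), (0,6), (1,0), (1,2), (1,4), (1,6)}, so |H| = 8.

8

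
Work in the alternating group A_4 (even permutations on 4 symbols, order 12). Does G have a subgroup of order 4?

4 | 12. A subgroup of order 4 is {e, (1 2)(3 4), (1 3)(2 4), (1 4)(2 3)}.

Yes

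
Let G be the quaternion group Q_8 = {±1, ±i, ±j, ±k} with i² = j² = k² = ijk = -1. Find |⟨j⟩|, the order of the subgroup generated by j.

Computing powers of j: the smallest k with (j)^k = e is k = 4.

4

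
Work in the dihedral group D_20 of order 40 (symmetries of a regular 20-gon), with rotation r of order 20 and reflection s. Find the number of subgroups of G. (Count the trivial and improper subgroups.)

|G| = 40, so by Lagrange every subgroup order divides 40. Divisors: 1, 2, 4, 5, 8, 10, 20, 40.
Subgroups by order — order 1: 1; order 2: 21; order 4: 11; order 5: 1; order 8: 5; order 10: 5; order 20: 3; order 40: 1.
Total: 1 + 21 + 11 + 1 + 5 + 5 + 3 + 1 = 48.

48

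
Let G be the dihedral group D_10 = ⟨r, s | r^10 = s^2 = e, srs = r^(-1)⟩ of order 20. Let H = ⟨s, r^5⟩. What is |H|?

|⟨s⟩| = 2 and |⟨r^5⟩| = 2, so |H| is a multiple of lcm(2, 2) = 2 and divides |G| = 20.
Closing under the operation: H = {e, r^5, s, r^5s}, so |H| = 4.

4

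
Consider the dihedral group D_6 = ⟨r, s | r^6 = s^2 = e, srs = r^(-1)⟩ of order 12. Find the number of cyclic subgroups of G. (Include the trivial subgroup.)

Each element a generates a cyclic subgroup ⟨a⟩; distinct elements may generate the same one (a cyclic group of order d has φ(d) generators).
Cyclic subgroups by order — order 1: 1; order 2: 7; order 3: 1; order 6: 1.
Total: 10.

10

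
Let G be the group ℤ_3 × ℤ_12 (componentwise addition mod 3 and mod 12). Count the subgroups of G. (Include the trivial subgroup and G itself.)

|G| = 36, so by Lagrange every subgroup order divides 36. Divisors: 1, 2, 3, 4, 6, 9, 12, 18, 36.
Subgroups by order — order 1: 1; order 2: 1; order 3: 4; order 4: 1; order 6: 4; order 9: 1; order 12: 4; order 18: 1; order 36: 1.
Total: 1 + 1 + 4 + 1 + 4 + 1 + 4 + 1 + 1 = 18.

18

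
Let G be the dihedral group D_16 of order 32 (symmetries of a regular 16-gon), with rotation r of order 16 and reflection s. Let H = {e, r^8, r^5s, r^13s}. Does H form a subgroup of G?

|H| = 4 divides |G| = 32, consistent with Lagrange.
H contains the identity, every element's inverse is in H, and H is closed under ·: it is a subgroup.

Yes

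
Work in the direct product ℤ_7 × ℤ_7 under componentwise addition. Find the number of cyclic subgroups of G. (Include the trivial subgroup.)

9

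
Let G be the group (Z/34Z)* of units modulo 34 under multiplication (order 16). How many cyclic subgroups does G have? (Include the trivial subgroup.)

A cyclic subgroup of order d is generated by each of its φ(d) elements of order d, so the cyclic subgroups of order d number (#elements of order d)/φ(d).
Cyclic subgroups by order — order 1: 1; order 2: 1; order 4: 1; order 8: 1; order 16: 1.
Total: 5.

5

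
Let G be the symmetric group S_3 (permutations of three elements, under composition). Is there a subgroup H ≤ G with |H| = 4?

No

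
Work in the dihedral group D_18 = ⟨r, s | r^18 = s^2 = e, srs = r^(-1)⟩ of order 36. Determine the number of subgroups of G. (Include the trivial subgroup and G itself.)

45

|G| = 36, so by Lagrange every subgroup order divides 36. Divisors: 1, 2, 3, 4, 6, 9, 12, 18, 36.
Subgroups by order — order 1: 1; order 2: 19; order 3: 1; order 4: 9; order 6: 7; order 9: 1; order 12: 3; order 18: 3; order 36: 1.
Total: 1 + 19 + 1 + 9 + 7 + 1 + 3 + 3 + 1 = 45.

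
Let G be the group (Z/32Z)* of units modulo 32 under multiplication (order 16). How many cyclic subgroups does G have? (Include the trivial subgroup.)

Each element a generates a cyclic subgroup ⟨a⟩; distinct elements may generate the same one (a cyclic group of order d has φ(d) generators).
Cyclic subgroups by order — order 1: 1; order 2: 3; order 4: 2; order 8: 2.
Total: 8.

8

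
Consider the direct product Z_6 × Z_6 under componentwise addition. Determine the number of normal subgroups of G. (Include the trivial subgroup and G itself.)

G is abelian, so every subgroup is normal.
G has 30 subgroups in total, hence 30 normal subgroups.

30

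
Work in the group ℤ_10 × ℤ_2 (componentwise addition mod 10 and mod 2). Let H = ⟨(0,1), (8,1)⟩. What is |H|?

|⟨(0,1)⟩| = 2 and |⟨(8,1)⟩| = 10, so |H| is a multiple of lcm(2, 10) = 10 and divides |G| = 20.
Closing under the operation: H = {(0,0), (0,1), (2,0), (2,1), (4,0), (4,1), (6,0), (6,1), (8,0), (8,1)}, so |H| = 10.

10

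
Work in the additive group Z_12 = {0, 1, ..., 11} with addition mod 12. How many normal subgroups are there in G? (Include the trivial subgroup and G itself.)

6

G is abelian, so every subgroup is normal.
G has 6 subgroups in total, hence 6 normal subgroups.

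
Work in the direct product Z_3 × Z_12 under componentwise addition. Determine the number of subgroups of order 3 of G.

4

|G| = 36 and 3 | 36, so subgroups of order 3 are possible by Lagrange.
The subgroups of order 3 are: {(0,0), (0,4), (0,8)}; {(0,0), (1,0), (2,0)}; {(0,0), (1,4), (2,8)}; {(0,0), (1,8), (2,4)}.
So G has 4 subgroups of order 3.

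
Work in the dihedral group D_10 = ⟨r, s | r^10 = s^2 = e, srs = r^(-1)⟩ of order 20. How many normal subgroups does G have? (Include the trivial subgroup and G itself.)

7

G has 22 subgroups. Checking conjugation-invariance by order — order 1: 1/1 normal; order 2: 1/11 normal; order 4: 0/5 normal; order 5: 1/1 normal; order 10: 3/3 normal; order 20: 1/1 normal.
Total normal subgroups: 7.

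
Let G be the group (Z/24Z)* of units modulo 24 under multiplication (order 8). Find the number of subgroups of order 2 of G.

|G| = 8 and 2 | 8, so subgroups of order 2 are possible by Lagrange.
The subgroups of order 2 are: {1, 11}; {1, 13}; {1, 17}; {1, 19}; … (7 in all).
So G has 7 subgroups of order 2.

7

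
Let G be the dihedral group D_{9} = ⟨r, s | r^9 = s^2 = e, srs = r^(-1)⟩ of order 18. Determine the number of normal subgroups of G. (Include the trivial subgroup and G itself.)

G has 16 subgroups. Checking conjugation-invariance by order — order 1: 1/1 normal; order 2: 0/9 normal; order 3: 1/1 normal; order 6: 0/3 normal; order 9: 1/1 normal; order 18: 1/1 normal.
Total normal subgroups: 4.

4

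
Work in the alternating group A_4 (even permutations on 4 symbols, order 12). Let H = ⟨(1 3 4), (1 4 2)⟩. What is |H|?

|⟨(1 3 4)⟩| = 3 and |⟨(1 4 2)⟩| = 3, so |H| is a multiple of lcm(3, 3) = 3 and divides |G| = 12.
Closing {(1 3 4), (1 4 2)} under the group operation gives all of G, so |H| = 12.

12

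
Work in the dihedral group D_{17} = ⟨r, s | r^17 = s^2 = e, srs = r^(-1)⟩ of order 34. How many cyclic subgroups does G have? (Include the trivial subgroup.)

A cyclic subgroup of order d is generated by each of its φ(d) elements of order d, so the cyclic subgroups of order d number (#elements of order d)/φ(d).
Cyclic subgroups by order — order 1: 1; order 2: 17; order 17: 1.
Total: 19.

19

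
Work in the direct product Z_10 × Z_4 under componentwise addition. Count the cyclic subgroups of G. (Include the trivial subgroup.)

A cyclic subgroup of order d is generated by each of its φ(d) elements of order d, so the cyclic subgroups of order d number (#elements of order d)/φ(d).
Cyclic subgroups by order — order 1: 1; order 2: 3; order 4: 2; order 5: 1; order 10: 3; order 20: 2.
Total: 12.

12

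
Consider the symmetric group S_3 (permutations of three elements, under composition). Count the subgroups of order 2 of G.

3

|G| = 6 and 2 | 6, so subgroups of order 2 are possible by Lagrange.
The subgroups of order 2 are: {e, (1 2)}; {e, (1 3)}; {e, (2 3)}.
So G has 3 subgroups of order 2.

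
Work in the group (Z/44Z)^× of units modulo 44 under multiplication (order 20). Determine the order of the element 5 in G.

Compute successive powers of 5 mod 44: 5, 25, 37, 9, 1; 5^5 ≡ 1 (mod 44).
So |⟨5⟩| = 5.

5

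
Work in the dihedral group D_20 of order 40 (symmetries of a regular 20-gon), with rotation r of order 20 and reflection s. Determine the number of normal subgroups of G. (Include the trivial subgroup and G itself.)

G has 48 subgroups. Checking conjugation-invariance by order — order 1: 1/1 normal; order 2: 1/21 normal; order 4: 1/11 normal; order 5: 1/1 normal; order 8: 0/5 normal; order 10: 1/5 normal; order 20: 3/3 normal; order 40: 1/1 normal.
Total normal subgroups: 9.

9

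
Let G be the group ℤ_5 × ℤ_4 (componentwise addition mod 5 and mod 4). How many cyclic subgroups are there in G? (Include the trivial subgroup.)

Group the elements of G by the cyclic subgroup they generate; each cyclic subgroup of order d accounts for φ(d) elements.
Cyclic subgroups by order — order 1: 1; order 2: 1; order 4: 1; order 5: 1; order 10: 1; order 20: 1.
Total: 6.

6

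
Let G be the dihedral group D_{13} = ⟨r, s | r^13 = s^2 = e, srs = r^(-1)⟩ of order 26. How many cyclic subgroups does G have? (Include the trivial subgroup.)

15

Each element a generates a cyclic subgroup ⟨a⟩; distinct elements may generate the same one (a cyclic group of order d has φ(d) generators).
Cyclic subgroups by order — order 1: 1; order 2: 13; order 13: 1.
Total: 15.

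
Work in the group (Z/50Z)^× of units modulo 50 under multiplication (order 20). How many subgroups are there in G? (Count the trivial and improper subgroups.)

6

|G| = 20, so by Lagrange every subgroup order divides 20. Divisors: 1, 2, 4, 5, 10, 20.
Subgroups by order — order 1: 1; order 2: 1; order 4: 1; order 5: 1; order 10: 1; order 20: 1.
Total: 1 + 1 + 1 + 1 + 1 + 1 = 6.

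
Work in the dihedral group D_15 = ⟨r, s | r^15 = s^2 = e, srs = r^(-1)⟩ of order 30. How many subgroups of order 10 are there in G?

3

|G| = 30 and 10 | 30, so subgroups of order 10 are possible by Lagrange.
The subgroups of order 10 are: {e, r^3, r^6, r^9, r^12, rs, r^4s, r^7s, r^10s, r^13s}; {e, r^3, r^6, r^9, r^12, r^2s, r^5s, r^8s, r^11s, r^14s}; {e, r^3, r^6, r^9, r^12, s, r^3s, r^6s, r^9s, r^12s}.
So G has 3 subgroups of order 10.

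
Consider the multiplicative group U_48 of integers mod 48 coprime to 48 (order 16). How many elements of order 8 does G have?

No element of G has order 8 (even though 8 | 16).

0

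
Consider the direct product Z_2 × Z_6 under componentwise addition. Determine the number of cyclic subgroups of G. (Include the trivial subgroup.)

A cyclic subgroup of order d is generated by each of its φ(d) elements of order d, so the cyclic subgroups of order d number (#elements of order d)/φ(d).
Cyclic subgroups by order — order 1: 1; order 2: 3; order 3: 1; order 6: 3.
Total: 8.

8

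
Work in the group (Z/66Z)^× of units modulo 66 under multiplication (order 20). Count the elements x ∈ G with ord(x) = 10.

12

Enumerating element orders in G gives 12 elements of order 10.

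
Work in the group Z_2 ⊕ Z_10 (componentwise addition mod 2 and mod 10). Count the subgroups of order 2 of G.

3

|G| = 20 and 2 | 20, so subgroups of order 2 are possible by Lagrange.
The subgroups of order 2 are: {(0,0), (0,5)}; {(0,0), (1,0)}; {(0,0), (1,5)}.
So G has 3 subgroups of order 2.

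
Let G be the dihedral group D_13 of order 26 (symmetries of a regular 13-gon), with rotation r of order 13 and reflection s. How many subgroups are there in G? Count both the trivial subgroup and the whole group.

|G| = 26, so by Lagrange every subgroup order divides 26. Divisors: 1, 2, 13, 26.
Subgroups by order — order 1: 1; order 2: 13; order 13: 1; order 26: 1.
Total: 1 + 13 + 1 + 1 = 16.

16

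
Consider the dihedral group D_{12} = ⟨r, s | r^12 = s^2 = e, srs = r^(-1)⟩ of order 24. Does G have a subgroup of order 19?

19 does not divide |G| = 24, so by Lagrange no subgroup of order 19 exists.

No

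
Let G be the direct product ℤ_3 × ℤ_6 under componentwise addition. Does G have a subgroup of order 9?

9 | 18. A subgroup of order 9 is {(0,0), (0,2), (0,4), (1,0), (1,2), (1,4), (2,0), (2,2), (2,4)}.

Yes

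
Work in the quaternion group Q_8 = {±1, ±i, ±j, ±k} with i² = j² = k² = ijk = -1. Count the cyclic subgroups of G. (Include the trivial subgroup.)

A cyclic subgroup of order d is generated by each of its φ(d) elements of order d, so the cyclic subgroups of order d number (#elements of order d)/φ(d).
Cyclic subgroups by order — order 1: 1; order 2: 1; order 4: 3.
Total: 5.

5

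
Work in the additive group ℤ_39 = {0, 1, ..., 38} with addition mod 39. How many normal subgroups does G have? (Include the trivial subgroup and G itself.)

G is abelian, so every subgroup is normal.
G has 4 subgroups in total, hence 4 normal subgroups.

4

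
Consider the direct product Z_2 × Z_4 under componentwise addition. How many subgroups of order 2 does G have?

|G| = 8 and 2 | 8, so subgroups of order 2 are possible by Lagrange.
The subgroups of order 2 are: {(0,0), (0,2)}; {(0,0), (1,0)}; {(0,0), (1,2)}.
So G has 3 subgroups of order 2.

3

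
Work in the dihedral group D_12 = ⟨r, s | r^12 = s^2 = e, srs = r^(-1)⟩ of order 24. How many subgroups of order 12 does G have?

|G| = 24 and 12 | 24, so subgroups of order 12 are possible by Lagrange.
The subgroups of order 12 are: {e, r, r^2, r^3, r^4, r^5, r^6, r^7, r^8, r^9, r^10, r^11}; {e, r^2, r^4, r^6, r^8, r^10, s, r^2s, r^4s, r^6s, r^8s, r^10s}; {e, r^2, r^4, r^6, r^8, r^10, rs, r^3s, r^5s, r^7s, r^9s, r^11s}.
So G has 3 subgroups of order 12.

3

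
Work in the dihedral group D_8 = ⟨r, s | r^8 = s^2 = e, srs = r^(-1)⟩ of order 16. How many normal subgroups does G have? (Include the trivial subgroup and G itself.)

7

G has 19 subgroups. Checking conjugation-invariance by order — order 1: 1/1 normal; order 2: 1/9 normal; order 4: 1/5 normal; order 8: 3/3 normal; order 16: 1/1 normal.
Total normal subgroups: 7.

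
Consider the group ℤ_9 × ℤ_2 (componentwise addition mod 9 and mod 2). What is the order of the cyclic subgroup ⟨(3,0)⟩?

The order of (3,0) in Z_9 × Z_2 is lcm(ord(3) in Z_9, ord(0) in Z_2).
ord(3) = 3 and ord(0) = 1, so |⟨(3,0)⟩| = lcm(3, 1) = 3.

3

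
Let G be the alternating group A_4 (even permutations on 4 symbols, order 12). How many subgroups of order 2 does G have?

|G| = 12 and 2 | 12, so subgroups of order 2 are possible by Lagrange.
The subgroups of order 2 are: {e, (1 2)(3 4)}; {e, (1 3)(2 4)}; {e, (1 4)(2 3)}.
So G has 3 subgroups of order 2.

3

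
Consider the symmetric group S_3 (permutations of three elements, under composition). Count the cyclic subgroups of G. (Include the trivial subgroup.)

5

Each element a generates a cyclic subgroup ⟨a⟩; distinct elements may generate the same one (a cyclic group of order d has φ(d) generators).
Cyclic subgroups by order — order 1: 1; order 2: 3; order 3: 1.
Total: 5.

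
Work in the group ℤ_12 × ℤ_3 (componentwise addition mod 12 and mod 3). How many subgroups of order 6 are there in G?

4

|G| = 36 and 6 | 36, so subgroups of order 6 are possible by Lagrange.
The subgroups of order 6 are: {(0,0), (0,1), (0,2), (6,0), (6,1), (6,2)}; {(0,0), (2,0), (4,0), (6,0), (8,0), (10,0)}; {(0,0), (2,2), (4,1), (6,0), (8,2), (10,1)}; {(0,0), (2,1), (4,2), (6,0), (8,1), (10,2)}.
So G has 4 subgroups of order 6.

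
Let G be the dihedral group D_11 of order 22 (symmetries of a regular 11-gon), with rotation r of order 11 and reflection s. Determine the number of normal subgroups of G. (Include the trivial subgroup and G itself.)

G has 14 subgroups. Checking conjugation-invariance by order — order 1: 1/1 normal; order 2: 0/11 normal; order 11: 1/1 normal; order 22: 1/1 normal.
Total normal subgroups: 3.

3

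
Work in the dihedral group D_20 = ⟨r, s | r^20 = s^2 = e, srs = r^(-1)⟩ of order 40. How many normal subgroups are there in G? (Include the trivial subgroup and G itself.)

G has 48 subgroups. Checking conjugation-invariance by order — order 1: 1/1 normal; order 2: 1/21 normal; order 4: 1/11 normal; order 5: 1/1 normal; order 8: 0/5 normal; order 10: 1/5 normal; order 20: 3/3 normal; order 40: 1/1 normal.
Total normal subgroups: 9.

9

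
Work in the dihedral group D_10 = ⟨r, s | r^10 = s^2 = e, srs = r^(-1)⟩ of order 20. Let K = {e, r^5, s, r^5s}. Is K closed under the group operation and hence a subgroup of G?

Yes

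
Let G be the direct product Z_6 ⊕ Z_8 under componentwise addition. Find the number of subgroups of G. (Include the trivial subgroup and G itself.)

22

|G| = 48, so by Lagrange every subgroup order divides 48. Divisors: 1, 2, 3, 4, 6, 8, 12, 16, 24, 48.
Subgroups by order — order 1: 1; order 2: 3; order 3: 1; order 4: 3; order 6: 3; order 8: 3; order 12: 3; order 16: 1; order 24: 3; order 48: 1.
Total: 1 + 3 + 1 + 3 + 3 + 3 + 3 + 1 + 3 + 1 = 22.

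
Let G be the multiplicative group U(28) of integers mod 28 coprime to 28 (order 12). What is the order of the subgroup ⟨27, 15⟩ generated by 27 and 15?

|⟨27⟩| = 2 and |⟨15⟩| = 2, so |H| is a multiple of lcm(2, 2) = 2 and divides |G| = 12.
Closing under the operation: H = {1, 13, 15, 27}, so |H| = 4.

4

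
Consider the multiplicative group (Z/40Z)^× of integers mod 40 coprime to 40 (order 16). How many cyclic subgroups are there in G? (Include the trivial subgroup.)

12

Group the elements of G by the cyclic subgroup they generate; each cyclic subgroup of order d accounts for φ(d) elements.
Cyclic subgroups by order — order 1: 1; order 2: 7; order 4: 4.
Total: 12.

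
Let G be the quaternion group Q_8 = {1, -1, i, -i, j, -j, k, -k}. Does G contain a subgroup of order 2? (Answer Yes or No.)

Yes

2 | 8. A subgroup of order 2 is {1, -1}.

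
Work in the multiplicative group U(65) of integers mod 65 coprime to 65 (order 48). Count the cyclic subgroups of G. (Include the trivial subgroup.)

20

A cyclic subgroup of order d is generated by each of its φ(d) elements of order d, so the cyclic subgroups of order d number (#elements of order d)/φ(d).
Cyclic subgroups by order — order 1: 1; order 2: 3; order 3: 1; order 4: 6; order 6: 3; order 12: 6.
Total: 20.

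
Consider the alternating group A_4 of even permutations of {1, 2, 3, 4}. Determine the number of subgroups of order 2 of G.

|G| = 12 and 2 | 12, so subgroups of order 2 are possible by Lagrange.
The subgroups of order 2 are: {e, (1 2)(3 4)}; {e, (1 3)(2 4)}; {e, (1 4)(2 3)}.
So G has 3 subgroups of order 2.

3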